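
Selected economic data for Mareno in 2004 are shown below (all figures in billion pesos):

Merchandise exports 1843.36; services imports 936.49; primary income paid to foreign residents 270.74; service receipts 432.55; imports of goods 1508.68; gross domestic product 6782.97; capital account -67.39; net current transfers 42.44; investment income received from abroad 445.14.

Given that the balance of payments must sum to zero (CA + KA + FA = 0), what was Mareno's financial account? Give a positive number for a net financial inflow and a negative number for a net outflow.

Goods balance = 1843.36 - 1508.68 = 334.68
Services balance = 432.55 - 936.49 = -503.94
Trade balance (goods + services) = 334.68 + (-503.94) = -169.26
Net primary income = 445.14 - 270.74 = 174.40
Net secondary income = 42.44
Current account = -169.26 + 174.40 + 42.44 = 47.58
Financial account = -(47.58 + (-67.39)) = 19.81

19.81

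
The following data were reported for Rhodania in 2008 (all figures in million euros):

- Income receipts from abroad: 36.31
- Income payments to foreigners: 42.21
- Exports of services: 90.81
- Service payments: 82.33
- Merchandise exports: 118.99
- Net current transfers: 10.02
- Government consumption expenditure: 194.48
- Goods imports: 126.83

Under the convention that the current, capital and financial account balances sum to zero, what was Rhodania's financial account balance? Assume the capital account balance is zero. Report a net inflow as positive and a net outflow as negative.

Goods balance = 118.99 - 126.83 = -7.84
Services balance = 90.81 - 82.33 = 8.48
Trade balance (goods + services) = -7.84 + 8.48 = 0.64
Net primary income = 36.31 - 42.21 = -5.90
Net secondary income = 10.02
Current account = 0.64 + (-5.90) + 10.02 = 4.76
Financial account = -(4.76) = -4.76

-4.76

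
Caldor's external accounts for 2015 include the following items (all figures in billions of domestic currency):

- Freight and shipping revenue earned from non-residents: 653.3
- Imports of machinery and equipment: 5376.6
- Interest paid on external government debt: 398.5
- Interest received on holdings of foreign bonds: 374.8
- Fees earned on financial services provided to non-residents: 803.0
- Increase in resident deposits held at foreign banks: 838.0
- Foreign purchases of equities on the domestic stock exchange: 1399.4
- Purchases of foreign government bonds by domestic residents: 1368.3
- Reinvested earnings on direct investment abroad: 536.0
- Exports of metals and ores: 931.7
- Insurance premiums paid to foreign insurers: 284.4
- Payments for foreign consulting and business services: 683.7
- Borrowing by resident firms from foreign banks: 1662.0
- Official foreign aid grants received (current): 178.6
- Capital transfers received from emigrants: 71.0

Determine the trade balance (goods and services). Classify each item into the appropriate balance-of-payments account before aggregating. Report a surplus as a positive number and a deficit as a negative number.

Goods: 931.7 - 5376.6 = -4444.9
Services: 653.3 + 803.0 - 683.7 - 284.4 = 488.2
Trade balance = -4444.9 + 488.2 = -3956.7
(Excluded from the trade balance — primary income: interest paid on external government debt 398.5, interest received on holdings of foreign bonds 374.8, reinvested earnings on direct investment abroad 536.0; financial account: increase in resident deposits held at foreign banks 838.0, foreign purchases of equities on the domestic stock exchange 1399.4, purchases of foreign government bonds by domestic residents 1368.3, borrowing by resident firms from foreign banks 1662.0; secondary income: official foreign aid grants received (current) 178.6; capital account: capital transfers received from emigrants 71.0.)

-3956.7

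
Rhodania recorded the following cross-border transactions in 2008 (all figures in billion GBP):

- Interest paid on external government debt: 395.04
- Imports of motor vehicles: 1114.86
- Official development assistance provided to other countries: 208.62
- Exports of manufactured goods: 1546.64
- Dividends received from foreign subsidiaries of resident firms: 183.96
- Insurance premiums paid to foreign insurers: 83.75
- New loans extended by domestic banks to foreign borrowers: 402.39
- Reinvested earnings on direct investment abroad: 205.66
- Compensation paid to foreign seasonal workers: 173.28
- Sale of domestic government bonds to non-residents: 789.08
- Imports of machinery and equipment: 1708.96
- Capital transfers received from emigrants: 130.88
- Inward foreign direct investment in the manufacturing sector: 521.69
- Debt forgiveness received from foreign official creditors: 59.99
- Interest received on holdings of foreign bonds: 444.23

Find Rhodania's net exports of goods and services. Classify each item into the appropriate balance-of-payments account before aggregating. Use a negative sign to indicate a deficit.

-1360.93

Goods: -1114.86 - 1708.96 + 1546.64 = -1277.18
Services: -83.75
Trade balance = -1277.18 + (-83.75) = -1360.93
(Excluded from the trade balance — primary income: interest paid on external government debt 395.04, dividends received from foreign subsidiaries of resident firms 183.96, reinvested earnings on direct investment abroad 205.66, compensation paid to foreign seasonal workers 173.28, interest received on holdings of foreign bonds 444.23; secondary income: official development assistance provided to other countries 208.62; financial account: new loans extended by domestic banks to foreign borrowers 402.39, sale of domestic government bonds to non-residents 789.08, inward foreign direct investment in the manufacturing sector 521.69; capital account: capital transfers received from emigrants 130.88, debt forgiveness received from foreign official creditors 59.99.)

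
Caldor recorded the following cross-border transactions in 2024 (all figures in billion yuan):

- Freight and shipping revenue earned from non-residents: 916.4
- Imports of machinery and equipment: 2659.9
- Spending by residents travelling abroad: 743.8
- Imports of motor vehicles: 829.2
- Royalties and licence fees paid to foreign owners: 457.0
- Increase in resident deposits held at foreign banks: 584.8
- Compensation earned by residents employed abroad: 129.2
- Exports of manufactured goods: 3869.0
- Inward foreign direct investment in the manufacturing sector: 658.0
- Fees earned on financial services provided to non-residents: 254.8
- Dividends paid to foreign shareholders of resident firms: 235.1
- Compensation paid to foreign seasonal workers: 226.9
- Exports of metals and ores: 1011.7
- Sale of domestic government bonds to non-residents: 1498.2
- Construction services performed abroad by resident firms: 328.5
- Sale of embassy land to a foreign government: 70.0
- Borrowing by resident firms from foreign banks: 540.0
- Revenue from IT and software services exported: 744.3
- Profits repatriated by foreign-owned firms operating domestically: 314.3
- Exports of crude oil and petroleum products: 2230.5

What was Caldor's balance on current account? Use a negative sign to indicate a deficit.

Goods: 3869.0 - 2659.9 + 1011.7 - 829.2 + 2230.5 = 3622.1
Services: 916.4 - 743.8 + 254.8 + 744.3 - 457.0 + 328.5 = 1043.2
Primary income: -314.3 - 226.9 - 235.1 + 129.2 = -647.1
Current account = 3622.1 + 1043.2 + (-647.1) = 4018.2
(Excluded from the current account — financial account: increase in resident deposits held at foreign banks 584.8, inward foreign direct investment in the manufacturing sector 658.0, sale of domestic government bonds to non-residents 1498.2, borrowing by resident firms from foreign banks 540.0; capital account: sale of embassy land to a foreign government 70.0.)

4018.2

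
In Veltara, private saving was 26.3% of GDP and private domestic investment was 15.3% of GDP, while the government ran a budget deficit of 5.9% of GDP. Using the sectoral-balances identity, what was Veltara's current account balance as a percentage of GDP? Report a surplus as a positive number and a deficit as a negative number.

By the sectoral-balances identity, CA = (S_private - I) + (T - G).
Private balance = 26.3 - 15.3 = 11.0
Government balance (T - G) = -5.9
CA = 11.0 + (-5.9) = 5.1

5.1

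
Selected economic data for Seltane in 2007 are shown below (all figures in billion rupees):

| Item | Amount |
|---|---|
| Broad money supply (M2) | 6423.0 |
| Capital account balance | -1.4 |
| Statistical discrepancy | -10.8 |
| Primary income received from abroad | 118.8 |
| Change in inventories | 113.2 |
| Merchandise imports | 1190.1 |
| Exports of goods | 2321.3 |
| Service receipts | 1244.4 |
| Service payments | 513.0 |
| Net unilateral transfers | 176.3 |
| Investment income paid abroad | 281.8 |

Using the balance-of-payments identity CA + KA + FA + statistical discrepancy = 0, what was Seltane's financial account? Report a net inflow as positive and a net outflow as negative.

-1863.7

Goods balance = 2321.3 - 1190.1 = 1131.2
Services balance = 1244.4 - 513.0 = 731.4
Trade balance (goods + services) = 1131.2 + 731.4 = 1862.6
Net primary income = 118.8 - 281.8 = -163.0
Net secondary income = 176.3
Current account = 1862.6 + (-163.0) + 176.3 = 1875.9
Financial account = -(1875.9 + (-1.4) + (-10.8)) = -1863.7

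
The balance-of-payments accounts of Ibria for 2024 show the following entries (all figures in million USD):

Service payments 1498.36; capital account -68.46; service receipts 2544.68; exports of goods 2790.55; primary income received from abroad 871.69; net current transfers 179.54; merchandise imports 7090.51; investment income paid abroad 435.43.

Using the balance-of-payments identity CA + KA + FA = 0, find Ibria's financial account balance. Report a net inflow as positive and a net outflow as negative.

2706.30

Goods balance = 2790.55 - 7090.51 = -4299.96
Services balance = 2544.68 - 1498.36 = 1046.32
Trade balance (goods + services) = -4299.96 + 1046.32 = -3253.64
Net primary income = 871.69 - 435.43 = 436.26
Net secondary income = 179.54
Current account = -3253.64 + 436.26 + 179.54 = -2637.84
Financial account = -(-2637.84 + (-68.46)) = 2706.30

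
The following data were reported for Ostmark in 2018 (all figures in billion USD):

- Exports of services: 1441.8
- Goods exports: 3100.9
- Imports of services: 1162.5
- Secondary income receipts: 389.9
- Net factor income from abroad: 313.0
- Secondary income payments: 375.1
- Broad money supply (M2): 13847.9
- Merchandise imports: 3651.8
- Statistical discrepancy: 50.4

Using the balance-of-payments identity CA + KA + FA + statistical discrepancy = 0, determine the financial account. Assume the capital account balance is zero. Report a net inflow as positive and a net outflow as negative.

-106.6

Goods balance = 3100.9 - 3651.8 = -550.9
Services balance = 1441.8 - 1162.5 = 279.3
Trade balance (goods + services) = -550.9 + 279.3 = -271.6
Net primary income = 313.0
Net secondary income = 389.9 - 375.1 = 14.8
Current account = -271.6 + 313.0 + 14.8 = 56.2
Financial account = -(56.2 + 50.4) = -106.6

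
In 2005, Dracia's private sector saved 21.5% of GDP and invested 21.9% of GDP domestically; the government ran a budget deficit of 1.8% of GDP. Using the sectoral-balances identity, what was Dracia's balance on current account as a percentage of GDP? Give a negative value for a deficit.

By the sectoral-balances identity, CA = (S_private - I) + (T - G).
Private balance = 21.5 - 21.9 = -0.4
Government balance (T - G) = -1.8
CA = -0.4 + (-1.8) = -2.2

-2.2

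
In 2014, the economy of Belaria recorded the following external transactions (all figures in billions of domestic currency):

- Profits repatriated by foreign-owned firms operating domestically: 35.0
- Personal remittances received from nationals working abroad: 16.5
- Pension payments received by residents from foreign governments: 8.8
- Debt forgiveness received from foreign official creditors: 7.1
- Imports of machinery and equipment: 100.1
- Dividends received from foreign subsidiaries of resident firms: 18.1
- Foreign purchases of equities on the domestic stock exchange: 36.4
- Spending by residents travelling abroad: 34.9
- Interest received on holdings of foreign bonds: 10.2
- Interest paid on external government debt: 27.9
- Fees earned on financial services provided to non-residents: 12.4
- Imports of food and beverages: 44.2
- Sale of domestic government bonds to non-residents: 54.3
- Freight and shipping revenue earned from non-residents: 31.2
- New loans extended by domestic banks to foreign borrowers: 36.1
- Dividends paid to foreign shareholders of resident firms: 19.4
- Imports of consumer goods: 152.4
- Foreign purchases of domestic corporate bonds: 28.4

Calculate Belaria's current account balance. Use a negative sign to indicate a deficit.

-316.7

Goods: -44.2 - 100.1 - 152.4 = -296.7
Services: -34.9 + 31.2 + 12.4 = 8.7
Primary income: -27.9 - 19.4 - 35.0 + 18.1 + 10.2 = -54.0
Secondary income: 8.8 + 16.5 = 25.3
Current account = (-296.7) + 8.7 + (-54.0) + 25.3 = -316.7
(Excluded from the current account — capital account: debt forgiveness received from foreign official creditors 7.1; financial account: foreign purchases of equities on the domestic stock exchange 36.4, sale of domestic government bonds to non-residents 54.3, new loans extended by domestic banks to foreign borrowers 36.1, foreign purchases of domestic corporate bonds 28.4.)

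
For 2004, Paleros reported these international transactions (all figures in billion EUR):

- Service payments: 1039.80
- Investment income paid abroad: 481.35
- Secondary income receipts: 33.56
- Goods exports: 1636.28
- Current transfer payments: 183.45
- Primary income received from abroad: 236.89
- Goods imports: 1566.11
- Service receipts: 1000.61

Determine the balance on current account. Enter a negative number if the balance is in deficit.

Goods balance = 1636.28 - 1566.11 = 70.17
Services balance = 1000.61 - 1039.80 = -39.19
Trade balance (goods + services) = 70.17 + (-39.19) = 30.98
Net primary income = 236.89 - 481.35 = -244.46
Net secondary income = 33.56 - 183.45 = -149.89
Current account = 30.98 + (-244.46) + (-149.89) = -363.37

-363.37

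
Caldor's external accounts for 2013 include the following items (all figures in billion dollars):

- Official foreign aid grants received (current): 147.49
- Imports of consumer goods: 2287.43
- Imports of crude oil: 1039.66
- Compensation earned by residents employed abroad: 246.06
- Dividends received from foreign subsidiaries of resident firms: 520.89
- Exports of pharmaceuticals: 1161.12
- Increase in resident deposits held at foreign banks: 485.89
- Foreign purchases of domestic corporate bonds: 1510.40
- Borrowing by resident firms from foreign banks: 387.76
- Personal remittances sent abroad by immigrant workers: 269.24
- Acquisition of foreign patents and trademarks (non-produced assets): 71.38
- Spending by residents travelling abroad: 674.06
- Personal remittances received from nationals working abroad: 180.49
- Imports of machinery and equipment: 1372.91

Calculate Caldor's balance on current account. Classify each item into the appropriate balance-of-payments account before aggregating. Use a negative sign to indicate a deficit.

Goods: -1039.66 + 1161.12 - 1372.91 - 2287.43 = -3538.88
Services: -674.06
Primary income: 246.06 + 520.89 = 766.95
Secondary income: 147.49 - 269.24 + 180.49 = 58.74
Current account = (-3538.88) + (-674.06) + 766.95 + 58.74 = -3387.25
(Excluded from the current account — financial account: increase in resident deposits held at foreign banks 485.89, foreign purchases of domestic corporate bonds 1510.40, borrowing by resident firms from foreign banks 387.76; capital account: acquisition of foreign patents and trademarks (non-produced assets) 71.38.)

-3387.25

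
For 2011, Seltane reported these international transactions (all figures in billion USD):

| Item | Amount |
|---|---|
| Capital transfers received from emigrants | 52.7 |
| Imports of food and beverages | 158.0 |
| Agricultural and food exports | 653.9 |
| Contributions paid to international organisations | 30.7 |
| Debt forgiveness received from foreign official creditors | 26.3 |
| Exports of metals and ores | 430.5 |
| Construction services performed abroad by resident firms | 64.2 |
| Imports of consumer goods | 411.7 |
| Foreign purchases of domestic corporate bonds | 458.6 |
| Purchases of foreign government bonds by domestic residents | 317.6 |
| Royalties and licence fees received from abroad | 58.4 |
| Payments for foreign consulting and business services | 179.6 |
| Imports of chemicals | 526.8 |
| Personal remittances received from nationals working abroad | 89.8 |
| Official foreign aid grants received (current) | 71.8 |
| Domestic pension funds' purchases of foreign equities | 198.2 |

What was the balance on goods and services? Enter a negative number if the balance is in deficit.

Goods: 653.9 - 158.0 + 430.5 - 526.8 - 411.7 = -12.1
Services: 64.2 - 179.6 + 58.4 = -57.0
Trade balance = -12.1 + (-57.0) = -69.1
(Excluded from the trade balance — capital account: capital transfers received from emigrants 52.7, debt forgiveness received from foreign official creditors 26.3; secondary income: contributions paid to international organisations 30.7, personal remittances received from nationals working abroad 89.8, official foreign aid grants received (current) 71.8; financial account: foreign purchases of domestic corporate bonds 458.6, purchases of foreign government bonds by domestic residents 317.6, domestic pension funds' purchases of foreign equities 198.2.)

-69.1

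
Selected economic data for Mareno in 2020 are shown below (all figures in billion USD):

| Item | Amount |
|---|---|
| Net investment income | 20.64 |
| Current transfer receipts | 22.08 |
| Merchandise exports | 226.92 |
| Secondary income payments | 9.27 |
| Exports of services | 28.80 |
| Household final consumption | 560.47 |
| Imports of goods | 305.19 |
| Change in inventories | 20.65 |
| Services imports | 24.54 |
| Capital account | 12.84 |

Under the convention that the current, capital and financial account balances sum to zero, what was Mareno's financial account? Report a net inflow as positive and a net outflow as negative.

27.72

Goods balance = 226.92 - 305.19 = -78.27
Services balance = 28.80 - 24.54 = 4.26
Trade balance (goods + services) = -78.27 + 4.26 = -74.01
Net primary income = 20.64
Net secondary income = 22.08 - 9.27 = 12.81
Current account = -74.01 + 20.64 + 12.81 = -40.56
Financial account = -(-40.56 + 12.84) = 27.72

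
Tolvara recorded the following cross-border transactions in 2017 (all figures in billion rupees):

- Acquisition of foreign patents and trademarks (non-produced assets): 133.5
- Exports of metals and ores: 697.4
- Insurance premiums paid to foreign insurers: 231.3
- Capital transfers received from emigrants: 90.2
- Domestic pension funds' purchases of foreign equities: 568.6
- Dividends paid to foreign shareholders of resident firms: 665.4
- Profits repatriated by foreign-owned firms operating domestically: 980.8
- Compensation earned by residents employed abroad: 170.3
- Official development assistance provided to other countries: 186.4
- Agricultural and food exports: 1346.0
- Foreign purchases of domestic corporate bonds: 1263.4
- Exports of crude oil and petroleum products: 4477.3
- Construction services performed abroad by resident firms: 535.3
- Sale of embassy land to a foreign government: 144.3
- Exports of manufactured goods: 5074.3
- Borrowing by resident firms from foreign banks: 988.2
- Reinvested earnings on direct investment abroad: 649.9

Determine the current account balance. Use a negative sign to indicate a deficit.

10886.6

Goods: 4477.3 + 5074.3 + 1346.0 + 697.4 = 11595.0
Services: 535.3 - 231.3 = 304.0
Primary income: 170.3 - 980.8 - 665.4 + 649.9 = -826.0
Secondary income: -186.4
Current account = 11595.0 + 304.0 + (-826.0) + (-186.4) = 10886.6
(Excluded from the current account — capital account: acquisition of foreign patents and trademarks (non-produced assets) 133.5, capital transfers received from emigrants 90.2, sale of embassy land to a foreign government 144.3; financial account: domestic pension funds' purchases of foreign equities 568.6, foreign purchases of domestic corporate bonds 1263.4, borrowing by resident firms from foreign banks 988.2.)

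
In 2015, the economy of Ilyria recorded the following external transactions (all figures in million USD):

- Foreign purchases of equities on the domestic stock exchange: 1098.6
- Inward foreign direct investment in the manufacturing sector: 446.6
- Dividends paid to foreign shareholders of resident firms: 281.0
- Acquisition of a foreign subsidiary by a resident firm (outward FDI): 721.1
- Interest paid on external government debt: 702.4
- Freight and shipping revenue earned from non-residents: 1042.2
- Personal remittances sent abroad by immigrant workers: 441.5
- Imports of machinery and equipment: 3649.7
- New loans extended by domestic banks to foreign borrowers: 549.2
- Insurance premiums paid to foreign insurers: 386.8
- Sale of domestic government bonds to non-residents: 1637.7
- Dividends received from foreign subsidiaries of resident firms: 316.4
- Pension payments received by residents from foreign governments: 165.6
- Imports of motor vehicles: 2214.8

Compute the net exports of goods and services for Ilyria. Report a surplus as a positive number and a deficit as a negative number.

Goods: -3649.7 - 2214.8 = -5864.5
Services: -386.8 + 1042.2 = 655.4
Trade balance = -5864.5 + 655.4 = -5209.1
(Excluded from the trade balance — financial account: foreign purchases of equities on the domestic stock exchange 1098.6, inward foreign direct investment in the manufacturing sector 446.6, acquisition of a foreign subsidiary by a resident firm (outward FDI) 721.1, new loans extended by domestic banks to foreign borrowers 549.2, sale of domestic government bonds to non-residents 1637.7; primary income: dividends paid to foreign shareholders of resident firms 281.0, interest paid on external government debt 702.4, dividends received from foreign subsidiaries of resident firms 316.4; secondary income: personal remittances sent abroad by immigrant workers 441.5, pension payments received by residents from foreign governments 165.6.)

-5209.1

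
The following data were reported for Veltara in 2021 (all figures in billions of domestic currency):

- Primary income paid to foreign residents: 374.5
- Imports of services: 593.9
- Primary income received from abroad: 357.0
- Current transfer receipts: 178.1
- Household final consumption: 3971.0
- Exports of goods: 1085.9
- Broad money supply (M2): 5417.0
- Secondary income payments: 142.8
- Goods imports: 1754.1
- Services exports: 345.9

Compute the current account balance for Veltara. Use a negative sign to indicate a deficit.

Goods balance = 1085.9 - 1754.1 = -668.2
Services balance = 345.9 - 593.9 = -248.0
Trade balance (goods + services) = -668.2 + (-248.0) = -916.2
Net primary income = 357.0 - 374.5 = -17.5
Net secondary income = 178.1 - 142.8 = 35.3
Current account = -916.2 + (-17.5) + 35.3 = -898.4

-898.4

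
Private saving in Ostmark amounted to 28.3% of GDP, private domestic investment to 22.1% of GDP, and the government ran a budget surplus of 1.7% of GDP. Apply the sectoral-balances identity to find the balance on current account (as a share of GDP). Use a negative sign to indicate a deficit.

7.9

By the sectoral-balances identity, CA = (S_private - I) + (T - G).
Private balance = 28.3 - 22.1 = 6.2
Government balance (T - G) = 1.7
CA = 6.2 + 1.7 = 7.9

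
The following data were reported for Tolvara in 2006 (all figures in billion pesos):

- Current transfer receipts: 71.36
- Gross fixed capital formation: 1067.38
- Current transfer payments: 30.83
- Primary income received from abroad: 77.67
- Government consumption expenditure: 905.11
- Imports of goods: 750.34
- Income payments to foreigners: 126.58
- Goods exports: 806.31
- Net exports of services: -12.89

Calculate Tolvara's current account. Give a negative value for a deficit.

Goods balance = 806.31 - 750.34 = 55.97
Services balance = -12.89
Trade balance (goods + services) = 55.97 + (-12.89) = 43.08
Net primary income = 77.67 - 126.58 = -48.91
Net secondary income = 71.36 - 30.83 = 40.53
Current account = 43.08 + (-48.91) + 40.53 = 34.70

34.70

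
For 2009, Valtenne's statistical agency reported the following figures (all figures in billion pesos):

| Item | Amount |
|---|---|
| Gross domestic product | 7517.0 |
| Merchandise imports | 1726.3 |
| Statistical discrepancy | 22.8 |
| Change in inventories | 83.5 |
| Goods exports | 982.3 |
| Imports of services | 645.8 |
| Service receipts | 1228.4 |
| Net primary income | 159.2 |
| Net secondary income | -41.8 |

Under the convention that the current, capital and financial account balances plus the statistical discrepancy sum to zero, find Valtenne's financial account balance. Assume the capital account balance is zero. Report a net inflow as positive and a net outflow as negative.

Goods balance = 982.3 - 1726.3 = -744.0
Services balance = 1228.4 - 645.8 = 582.6
Trade balance (goods + services) = -744.0 + 582.6 = -161.4
Net primary income = 159.2
Net secondary income = -41.8
Current account = -161.4 + 159.2 + (-41.8) = -44.0
Financial account = -(-44.0 + 22.8) = 21.2

21.2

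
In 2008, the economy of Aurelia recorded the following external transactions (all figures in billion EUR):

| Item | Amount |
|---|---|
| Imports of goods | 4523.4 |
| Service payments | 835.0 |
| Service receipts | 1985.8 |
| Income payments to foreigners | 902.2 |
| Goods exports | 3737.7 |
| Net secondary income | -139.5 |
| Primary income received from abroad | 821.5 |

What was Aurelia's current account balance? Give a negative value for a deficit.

Goods balance = 3737.7 - 4523.4 = -785.7
Services balance = 1985.8 - 835.0 = 1150.8
Trade balance (goods + services) = -785.7 + 1150.8 = 365.1
Net primary income = 821.5 - 902.2 = -80.7
Net secondary income = -139.5
Current account = 365.1 + (-80.7) + (-139.5) = 144.9

144.9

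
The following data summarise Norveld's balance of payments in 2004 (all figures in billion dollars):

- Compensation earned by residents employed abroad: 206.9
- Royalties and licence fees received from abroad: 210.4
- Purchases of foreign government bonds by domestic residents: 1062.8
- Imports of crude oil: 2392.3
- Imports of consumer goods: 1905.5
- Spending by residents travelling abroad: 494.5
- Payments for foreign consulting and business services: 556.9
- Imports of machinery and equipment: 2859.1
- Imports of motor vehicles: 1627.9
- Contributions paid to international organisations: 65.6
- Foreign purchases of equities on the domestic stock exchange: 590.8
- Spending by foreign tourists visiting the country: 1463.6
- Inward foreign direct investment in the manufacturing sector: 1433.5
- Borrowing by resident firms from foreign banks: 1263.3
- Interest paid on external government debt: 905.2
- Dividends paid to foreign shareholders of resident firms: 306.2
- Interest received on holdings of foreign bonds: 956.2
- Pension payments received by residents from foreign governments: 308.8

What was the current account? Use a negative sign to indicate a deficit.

-7967.3

Goods: -2859.1 - 2392.3 - 1905.5 - 1627.9 = -8784.8
Services: 210.4 - 556.9 + 1463.6 - 494.5 = 622.6
Primary income: 206.9 - 306.2 + 956.2 - 905.2 = -48.3
Secondary income: -65.6 + 308.8 = 243.2
Current account = (-8784.8) + 622.6 + (-48.3) + 243.2 = -7967.3
(Excluded from the current account — financial account: purchases of foreign government bonds by domestic residents 1062.8, foreign purchases of equities on the domestic stock exchange 590.8, inward foreign direct investment in the manufacturing sector 1433.5, borrowing by resident firms from foreign banks 1263.3.)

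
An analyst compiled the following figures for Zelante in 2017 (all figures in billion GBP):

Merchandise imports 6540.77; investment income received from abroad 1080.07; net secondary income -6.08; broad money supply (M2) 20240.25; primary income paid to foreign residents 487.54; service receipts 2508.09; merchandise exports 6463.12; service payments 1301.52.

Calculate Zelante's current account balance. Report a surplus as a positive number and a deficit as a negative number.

1715.37

Goods balance = 6463.12 - 6540.77 = -77.65
Services balance = 2508.09 - 1301.52 = 1206.57
Trade balance (goods + services) = -77.65 + 1206.57 = 1128.92
Net primary income = 1080.07 - 487.54 = 592.53
Net secondary income = -6.08
Current account = 1128.92 + 592.53 + (-6.08) = 1715.37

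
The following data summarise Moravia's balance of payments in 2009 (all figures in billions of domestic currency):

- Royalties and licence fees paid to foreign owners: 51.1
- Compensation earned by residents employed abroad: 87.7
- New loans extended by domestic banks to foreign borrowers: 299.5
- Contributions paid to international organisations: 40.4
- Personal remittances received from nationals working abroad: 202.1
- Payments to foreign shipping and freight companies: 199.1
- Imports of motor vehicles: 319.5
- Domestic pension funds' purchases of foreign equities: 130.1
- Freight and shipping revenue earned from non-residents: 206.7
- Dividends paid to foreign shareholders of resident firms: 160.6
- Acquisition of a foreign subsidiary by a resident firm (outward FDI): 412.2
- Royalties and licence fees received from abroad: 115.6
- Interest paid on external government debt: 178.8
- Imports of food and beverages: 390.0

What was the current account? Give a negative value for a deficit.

-727.4

Goods: -390.0 - 319.5 = -709.5
Services: -51.1 - 199.1 + 115.6 + 206.7 = 72.1
Primary income: -160.6 - 178.8 + 87.7 = -251.7
Secondary income: -40.4 + 202.1 = 161.7
Current account = (-709.5) + 72.1 + (-251.7) + 161.7 = -727.4
(Excluded from the current account — financial account: new loans extended by domestic banks to foreign borrowers 299.5, domestic pension funds' purchases of foreign equities 130.1, acquisition of a foreign subsidiary by a resident firm (outward FDI) 412.2.)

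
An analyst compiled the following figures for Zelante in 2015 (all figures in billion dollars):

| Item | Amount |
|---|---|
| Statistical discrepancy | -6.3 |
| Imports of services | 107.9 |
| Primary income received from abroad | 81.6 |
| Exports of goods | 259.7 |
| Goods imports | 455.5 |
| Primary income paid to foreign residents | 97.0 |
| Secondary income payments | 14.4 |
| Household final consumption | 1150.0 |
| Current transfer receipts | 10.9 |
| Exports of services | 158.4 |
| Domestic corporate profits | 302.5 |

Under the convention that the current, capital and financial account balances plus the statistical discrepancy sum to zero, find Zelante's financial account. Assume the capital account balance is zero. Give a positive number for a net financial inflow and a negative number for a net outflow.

170.5

Goods balance = 259.7 - 455.5 = -195.8
Services balance = 158.4 - 107.9 = 50.5
Trade balance (goods + services) = -195.8 + 50.5 = -145.3
Net primary income = 81.6 - 97.0 = -15.4
Net secondary income = 10.9 - 14.4 = -3.5
Current account = -145.3 + (-15.4) + (-3.5) = -164.2
Financial account = -(-164.2 + (-6.3)) = 170.5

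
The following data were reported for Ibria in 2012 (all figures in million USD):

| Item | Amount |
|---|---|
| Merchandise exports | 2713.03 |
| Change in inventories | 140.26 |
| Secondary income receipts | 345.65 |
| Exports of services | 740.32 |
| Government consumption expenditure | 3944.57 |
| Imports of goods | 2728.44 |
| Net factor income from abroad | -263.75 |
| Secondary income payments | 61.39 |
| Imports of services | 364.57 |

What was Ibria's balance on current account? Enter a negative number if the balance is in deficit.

380.85

Goods balance = 2713.03 - 2728.44 = -15.41
Services balance = 740.32 - 364.57 = 375.75
Trade balance (goods + services) = -15.41 + 375.75 = 360.34
Net primary income = -263.75
Net secondary income = 345.65 - 61.39 = 284.26
Current account = 360.34 + (-263.75) + 284.26 = 380.85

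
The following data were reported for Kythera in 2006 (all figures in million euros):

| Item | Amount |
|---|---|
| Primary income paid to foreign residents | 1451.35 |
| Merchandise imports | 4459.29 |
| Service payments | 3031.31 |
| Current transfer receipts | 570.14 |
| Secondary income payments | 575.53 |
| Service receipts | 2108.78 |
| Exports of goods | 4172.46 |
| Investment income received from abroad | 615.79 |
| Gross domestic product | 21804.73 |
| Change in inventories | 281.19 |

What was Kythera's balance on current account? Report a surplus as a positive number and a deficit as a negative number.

-2050.31

Goods balance = 4172.46 - 4459.29 = -286.83
Services balance = 2108.78 - 3031.31 = -922.53
Trade balance (goods + services) = -286.83 + (-922.53) = -1209.36
Net primary income = 615.79 - 1451.35 = -835.56
Net secondary income = 570.14 - 575.53 = -5.39
Current account = -1209.36 + (-835.56) + (-5.39) = -2050.31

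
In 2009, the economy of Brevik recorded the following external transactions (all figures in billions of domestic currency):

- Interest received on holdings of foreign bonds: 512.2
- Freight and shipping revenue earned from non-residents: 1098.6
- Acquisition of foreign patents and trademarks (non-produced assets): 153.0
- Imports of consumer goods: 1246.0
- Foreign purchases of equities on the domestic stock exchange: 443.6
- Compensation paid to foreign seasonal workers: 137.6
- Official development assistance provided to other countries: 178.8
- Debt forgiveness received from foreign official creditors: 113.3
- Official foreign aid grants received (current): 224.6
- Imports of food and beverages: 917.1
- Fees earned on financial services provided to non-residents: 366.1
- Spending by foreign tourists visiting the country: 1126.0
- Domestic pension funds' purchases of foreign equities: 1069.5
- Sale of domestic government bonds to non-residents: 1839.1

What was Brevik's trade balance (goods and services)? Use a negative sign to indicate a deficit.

Goods: -917.1 - 1246.0 = -2163.1
Services: 366.1 + 1126.0 + 1098.6 = 2590.7
Trade balance = -2163.1 + 2590.7 = 427.6
(Excluded from the trade balance — primary income: interest received on holdings of foreign bonds 512.2, compensation paid to foreign seasonal workers 137.6; capital account: acquisition of foreign patents and trademarks (non-produced assets) 153.0, debt forgiveness received from foreign official creditors 113.3; financial account: foreign purchases of equities on the domestic stock exchange 443.6, domestic pension funds' purchases of foreign equities 1069.5, sale of domestic government bonds to non-residents 1839.1; secondary income: official development assistance provided to other countries 178.8, official foreign aid grants received (current) 224.6.)

427.6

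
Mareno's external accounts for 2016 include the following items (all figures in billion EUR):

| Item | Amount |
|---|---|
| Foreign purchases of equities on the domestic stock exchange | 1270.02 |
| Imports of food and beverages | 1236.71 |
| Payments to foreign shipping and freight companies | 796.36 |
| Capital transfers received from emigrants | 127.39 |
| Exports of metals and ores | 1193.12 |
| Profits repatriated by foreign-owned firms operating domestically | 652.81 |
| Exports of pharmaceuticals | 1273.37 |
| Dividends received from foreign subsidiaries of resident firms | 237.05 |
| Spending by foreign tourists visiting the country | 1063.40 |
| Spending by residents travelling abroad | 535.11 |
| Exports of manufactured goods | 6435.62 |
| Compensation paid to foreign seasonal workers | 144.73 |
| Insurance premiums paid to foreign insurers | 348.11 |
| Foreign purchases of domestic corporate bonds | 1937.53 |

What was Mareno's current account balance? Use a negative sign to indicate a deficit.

6488.73

Goods: 1193.12 + 1273.37 - 1236.71 + 6435.62 = 7665.40
Services: 1063.40 - 535.11 - 796.36 - 348.11 = -616.18
Primary income: -652.81 + 237.05 - 144.73 = -560.49
Current account = 7665.40 + (-616.18) + (-560.49) = 6488.73
(Excluded from the current account — financial account: foreign purchases of equities on the domestic stock exchange 1270.02, foreign purchases of domestic corporate bonds 1937.53; capital account: capital transfers received from emigrants 127.39.)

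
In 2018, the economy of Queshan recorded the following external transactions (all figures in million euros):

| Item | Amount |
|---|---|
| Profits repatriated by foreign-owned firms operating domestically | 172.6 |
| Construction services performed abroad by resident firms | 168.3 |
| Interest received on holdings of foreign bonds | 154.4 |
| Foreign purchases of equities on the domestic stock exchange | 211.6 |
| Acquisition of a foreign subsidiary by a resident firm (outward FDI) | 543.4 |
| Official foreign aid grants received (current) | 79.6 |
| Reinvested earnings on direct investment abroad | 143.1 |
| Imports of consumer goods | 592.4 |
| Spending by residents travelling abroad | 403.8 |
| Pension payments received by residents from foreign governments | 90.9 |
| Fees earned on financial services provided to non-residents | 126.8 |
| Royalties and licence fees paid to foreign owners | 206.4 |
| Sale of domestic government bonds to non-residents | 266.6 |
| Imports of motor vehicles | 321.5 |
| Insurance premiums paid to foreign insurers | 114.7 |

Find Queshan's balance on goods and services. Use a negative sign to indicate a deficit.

Goods: -592.4 - 321.5 = -913.9
Services: -403.8 - 114.7 + 168.3 + 126.8 - 206.4 = -429.8
Trade balance = -913.9 + (-429.8) = -1343.7
(Excluded from the trade balance — primary income: profits repatriated by foreign-owned firms operating domestically 172.6, interest received on holdings of foreign bonds 154.4, reinvested earnings on direct investment abroad 143.1; financial account: foreign purchases of equities on the domestic stock exchange 211.6, acquisition of a foreign subsidiary by a resident firm (outward FDI) 543.4, sale of domestic government bonds to non-residents 266.6; secondary income: official foreign aid grants received (current) 79.6, pension payments received by residents from foreign governments 90.9.)

-1343.7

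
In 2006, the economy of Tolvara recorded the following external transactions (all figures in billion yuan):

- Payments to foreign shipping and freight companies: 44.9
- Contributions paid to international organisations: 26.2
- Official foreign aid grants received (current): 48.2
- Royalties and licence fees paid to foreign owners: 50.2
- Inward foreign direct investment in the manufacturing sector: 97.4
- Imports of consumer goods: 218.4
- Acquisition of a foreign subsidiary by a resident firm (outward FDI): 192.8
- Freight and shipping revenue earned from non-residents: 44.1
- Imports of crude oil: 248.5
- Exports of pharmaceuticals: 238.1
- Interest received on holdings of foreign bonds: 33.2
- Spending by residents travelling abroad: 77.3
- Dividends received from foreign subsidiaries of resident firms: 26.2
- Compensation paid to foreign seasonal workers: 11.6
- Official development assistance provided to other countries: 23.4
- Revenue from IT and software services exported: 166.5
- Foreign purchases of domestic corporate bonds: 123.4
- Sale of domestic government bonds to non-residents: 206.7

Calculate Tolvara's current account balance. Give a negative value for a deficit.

Goods: -218.4 - 248.5 + 238.1 = -228.8
Services: -44.9 + 44.1 - 77.3 + 166.5 - 50.2 = 38.2
Primary income: 26.2 - 11.6 + 33.2 = 47.8
Secondary income: 48.2 - 26.2 - 23.4 = -1.4
Current account = (-228.8) + 38.2 + 47.8 + (-1.4) = -144.2
(Excluded from the current account — financial account: inward foreign direct investment in the manufacturing sector 97.4, acquisition of a foreign subsidiary by a resident firm (outward FDI) 192.8, foreign purchases of domestic corporate bonds 123.4, sale of domestic government bonds to non-residents 206.7.)

-144.2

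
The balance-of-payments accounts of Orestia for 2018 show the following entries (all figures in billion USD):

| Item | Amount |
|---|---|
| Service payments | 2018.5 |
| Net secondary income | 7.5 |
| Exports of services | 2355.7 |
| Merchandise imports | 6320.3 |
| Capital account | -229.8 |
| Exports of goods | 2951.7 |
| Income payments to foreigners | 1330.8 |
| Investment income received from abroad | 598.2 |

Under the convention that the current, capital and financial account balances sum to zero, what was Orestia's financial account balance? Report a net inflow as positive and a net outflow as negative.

3986.3

Goods balance = 2951.7 - 6320.3 = -3368.6
Services balance = 2355.7 - 2018.5 = 337.2
Trade balance (goods + services) = -3368.6 + 337.2 = -3031.4
Net primary income = 598.2 - 1330.8 = -732.6
Net secondary income = 7.5
Current account = -3031.4 + (-732.6) + 7.5 = -3756.5
Financial account = -(-3756.5 + (-229.8)) = 3986.3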